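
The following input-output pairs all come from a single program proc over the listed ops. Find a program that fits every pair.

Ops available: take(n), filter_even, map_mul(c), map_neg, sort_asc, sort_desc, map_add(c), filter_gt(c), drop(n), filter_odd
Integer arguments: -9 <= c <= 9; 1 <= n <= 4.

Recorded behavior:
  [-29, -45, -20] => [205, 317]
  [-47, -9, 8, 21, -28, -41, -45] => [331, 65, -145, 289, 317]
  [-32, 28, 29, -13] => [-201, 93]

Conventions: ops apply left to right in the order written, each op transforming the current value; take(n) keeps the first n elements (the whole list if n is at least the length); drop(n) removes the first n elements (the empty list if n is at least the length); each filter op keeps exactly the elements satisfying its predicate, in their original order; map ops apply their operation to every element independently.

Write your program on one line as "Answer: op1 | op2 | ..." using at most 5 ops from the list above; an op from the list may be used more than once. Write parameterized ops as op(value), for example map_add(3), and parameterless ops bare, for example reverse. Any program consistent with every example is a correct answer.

map_mul(7) | map_add(-5) | map_add(3) | filter_odd | map_neg

Check, running the answer program on each example:
  [-29, -45, -20] -> [-203, -315, -140] -> [-208, -320, -145] -> [-205, -317, -142] -> [-205, -317] -> [205, 317]
  [-47, -9, 8, 21, -28, -41, -45] -> [-329, -63, 56, 147, -196, -287, -315] -> [-334, -68, 51, 142, -201, -292, -320] -> [-331, -65, 54, 145, -198, -289, -317] -> [-331, -65, 145, -289, -317] -> [331, 65, -145, 289, 317]
  [-32, 28, 29, -13] -> [-224, 196, 203, -91] -> [-229, 191, 198, -96] -> [-226, 194, 201, -93] -> [201, -93] -> [-201, 93]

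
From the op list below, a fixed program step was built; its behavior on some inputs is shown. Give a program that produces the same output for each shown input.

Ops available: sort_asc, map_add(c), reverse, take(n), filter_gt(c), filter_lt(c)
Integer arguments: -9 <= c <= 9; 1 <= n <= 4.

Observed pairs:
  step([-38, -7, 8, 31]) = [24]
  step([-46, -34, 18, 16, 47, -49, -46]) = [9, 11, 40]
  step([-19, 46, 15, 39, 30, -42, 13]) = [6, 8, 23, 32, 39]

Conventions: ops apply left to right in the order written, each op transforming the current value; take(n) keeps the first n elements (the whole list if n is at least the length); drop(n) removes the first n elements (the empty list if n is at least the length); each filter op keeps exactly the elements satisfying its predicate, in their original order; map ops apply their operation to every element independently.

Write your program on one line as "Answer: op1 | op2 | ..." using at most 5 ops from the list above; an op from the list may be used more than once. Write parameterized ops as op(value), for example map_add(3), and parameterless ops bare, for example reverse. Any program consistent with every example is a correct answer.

map_add(-7) | reverse | sort_asc | filter_gt(3)

Check, running the answer program on each example:
  [-38, -7, 8, 31] -> [-45, -14, 1, 24] -> [24, 1, -14, -45] -> [-45, -14, 1, 24] -> [24]
  [-46, -34, 18, 16, 47, -49, -46] -> [-53, -41, 11, 9, 40, -56, -53] -> [-53, -56, 40, 9, 11, -41, -53] -> [-56, -53, -53, -41, 9, 11, 40] -> [9, 11, 40]
  [-19, 46, 15, 39, 30, -42, 13] -> [-26, 39, 8, 32, 23, -49, 6] -> [6, -49, 23, 32, 8, 39, -26] -> [-49, -26, 6, 8, 23, 32, 39] -> [6, 8, 23, 32, 39]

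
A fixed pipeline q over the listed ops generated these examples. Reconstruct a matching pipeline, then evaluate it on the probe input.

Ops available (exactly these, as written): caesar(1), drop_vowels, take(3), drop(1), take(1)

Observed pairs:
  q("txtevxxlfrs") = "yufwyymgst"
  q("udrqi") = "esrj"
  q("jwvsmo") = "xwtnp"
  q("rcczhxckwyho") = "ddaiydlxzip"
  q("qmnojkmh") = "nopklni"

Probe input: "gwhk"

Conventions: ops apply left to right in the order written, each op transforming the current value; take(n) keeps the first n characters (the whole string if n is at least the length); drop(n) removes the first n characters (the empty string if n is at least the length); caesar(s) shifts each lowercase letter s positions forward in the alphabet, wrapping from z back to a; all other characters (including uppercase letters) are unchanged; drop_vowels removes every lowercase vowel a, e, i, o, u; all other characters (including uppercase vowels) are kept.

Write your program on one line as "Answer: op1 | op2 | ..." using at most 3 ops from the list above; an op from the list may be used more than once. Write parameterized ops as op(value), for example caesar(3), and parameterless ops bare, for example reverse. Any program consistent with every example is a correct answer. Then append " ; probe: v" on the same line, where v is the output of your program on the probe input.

drop(1) | caesar(1) ; probe: "xil"

Check, running the answer program on each example:
  "txtevxxlfrs" -> "xtevxxlfrs" -> "yufwyymgst"
  "udrqi" -> "drqi" -> "esrj"
  "jwvsmo" -> "wvsmo" -> "xwtnp"
  "rcczhxckwyho" -> "cczhxckwyho" -> "ddaiydlxzip"
  "qmnojkmh" -> "mnojkmh" -> "nopklni"
  probe: "gwhk" -> "whk" -> "xil"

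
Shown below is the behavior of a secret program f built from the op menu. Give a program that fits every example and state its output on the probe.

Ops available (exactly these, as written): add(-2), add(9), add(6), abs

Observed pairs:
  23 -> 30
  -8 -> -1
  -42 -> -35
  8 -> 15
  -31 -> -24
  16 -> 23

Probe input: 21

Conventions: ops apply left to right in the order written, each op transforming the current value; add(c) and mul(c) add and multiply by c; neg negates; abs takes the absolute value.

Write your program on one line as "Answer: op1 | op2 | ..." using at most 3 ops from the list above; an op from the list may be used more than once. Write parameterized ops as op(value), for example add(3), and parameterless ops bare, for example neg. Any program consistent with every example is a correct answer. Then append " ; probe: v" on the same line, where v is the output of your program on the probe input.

add(-2) | add(9) ; probe: 28

Check, running the answer program on each example:
  23 -> 21 -> 30
  -8 -> -10 -> -1
  -42 -> -44 -> -35
  8 -> 6 -> 15
  -31 -> -33 -> -24
  16 -> 14 -> 23
  probe: 21 -> 19 -> 28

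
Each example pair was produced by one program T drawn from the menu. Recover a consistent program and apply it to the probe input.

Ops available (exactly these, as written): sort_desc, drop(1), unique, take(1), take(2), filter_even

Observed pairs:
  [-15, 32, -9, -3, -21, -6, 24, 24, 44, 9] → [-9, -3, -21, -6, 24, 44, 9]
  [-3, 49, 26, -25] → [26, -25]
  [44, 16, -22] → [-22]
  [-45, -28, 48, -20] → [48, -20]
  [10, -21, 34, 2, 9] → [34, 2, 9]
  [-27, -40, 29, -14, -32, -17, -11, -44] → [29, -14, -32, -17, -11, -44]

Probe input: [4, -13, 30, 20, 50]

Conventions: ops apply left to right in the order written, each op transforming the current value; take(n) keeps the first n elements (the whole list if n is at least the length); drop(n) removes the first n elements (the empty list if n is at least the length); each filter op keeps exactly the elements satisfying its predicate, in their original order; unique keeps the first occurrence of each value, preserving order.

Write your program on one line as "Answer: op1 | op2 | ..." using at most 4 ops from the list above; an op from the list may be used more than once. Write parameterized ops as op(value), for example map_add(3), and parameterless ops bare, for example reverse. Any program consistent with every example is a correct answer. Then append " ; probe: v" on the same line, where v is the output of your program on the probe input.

drop(1) | unique | drop(1) ; probe: [30, 20, 50]

Check, running the answer program on each example:
  [-15, 32, -9, -3, -21, -6, 24, 24, 44, 9] -> [32, -9, -3, -21, -6, 24, 24, 44, 9] -> [32, -9, -3, -21, -6, 24, 44, 9] -> [-9, -3, -21, -6, 24, 44, 9]
  [-3, 49, 26, -25] -> [49, 26, -25] -> [49, 26, -25] -> [26, -25]
  [44, 16, -22] -> [16, -22] -> [16, -22] -> [-22]
  [-45, -28, 48, -20] -> [-28, 48, -20] -> [-28, 48, -20] -> [48, -20]
  [10, -21, 34, 2, 9] -> [-21, 34, 2, 9] -> [-21, 34, 2, 9] -> [34, 2, 9]
  [-27, -40, 29, -14, -32, -17, -11, -44] -> [-40, 29, -14, -32, -17, -11, -44] -> [-40, 29, -14, -32, -17, -11, -44] -> [29, -14, -32, -17, -11, -44]
  probe: [4, -13, 30, 20, 50] -> [-13, 30, 20, 50] -> [-13, 30, 20, 50] -> [30, 20, 50]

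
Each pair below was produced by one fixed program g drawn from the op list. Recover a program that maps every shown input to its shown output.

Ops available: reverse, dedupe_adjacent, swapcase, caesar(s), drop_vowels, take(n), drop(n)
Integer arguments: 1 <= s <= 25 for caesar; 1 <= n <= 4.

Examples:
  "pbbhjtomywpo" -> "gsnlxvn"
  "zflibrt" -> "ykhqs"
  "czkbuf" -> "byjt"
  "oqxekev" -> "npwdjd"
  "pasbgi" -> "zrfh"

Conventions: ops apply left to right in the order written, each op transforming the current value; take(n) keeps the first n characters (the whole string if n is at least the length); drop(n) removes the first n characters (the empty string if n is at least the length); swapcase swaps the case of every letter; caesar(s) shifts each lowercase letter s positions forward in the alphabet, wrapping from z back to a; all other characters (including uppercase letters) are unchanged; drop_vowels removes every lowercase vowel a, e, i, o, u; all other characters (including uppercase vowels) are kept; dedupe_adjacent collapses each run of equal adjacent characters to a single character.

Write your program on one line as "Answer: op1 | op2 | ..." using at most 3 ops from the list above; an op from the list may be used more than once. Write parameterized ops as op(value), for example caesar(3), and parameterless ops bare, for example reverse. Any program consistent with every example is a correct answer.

dedupe_adjacent | caesar(25) | drop_vowels

Check, running the answer program on each example:
  "pbbhjtomywpo" -> "pbhjtomywpo" -> "oagisnlxvon" -> "gsnlxvn"
  "zflibrt" -> "zflibrt" -> "yekhaqs" -> "ykhqs"
  "czkbuf" -> "czkbuf" -> "byjate" -> "byjt"
  "oqxekev" -> "oqxekev" -> "npwdjdu" -> "npwdjd"
  "pasbgi" -> "pasbgi" -> "ozrafh" -> "zrfh"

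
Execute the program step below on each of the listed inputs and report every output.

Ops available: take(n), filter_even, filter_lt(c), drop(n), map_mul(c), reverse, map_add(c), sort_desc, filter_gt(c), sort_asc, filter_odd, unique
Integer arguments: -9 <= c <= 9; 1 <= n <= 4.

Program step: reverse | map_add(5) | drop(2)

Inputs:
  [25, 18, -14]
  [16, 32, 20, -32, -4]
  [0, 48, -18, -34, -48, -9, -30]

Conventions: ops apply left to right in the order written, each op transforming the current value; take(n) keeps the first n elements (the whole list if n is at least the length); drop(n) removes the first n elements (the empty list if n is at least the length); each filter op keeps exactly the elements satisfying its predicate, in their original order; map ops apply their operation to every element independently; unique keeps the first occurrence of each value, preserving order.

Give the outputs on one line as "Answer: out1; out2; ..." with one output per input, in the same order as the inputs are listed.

[30]; [25, 37, 21]; [-43, -29, -13, 53, 5]

Execution, op by op:
  [25, 18, -14] -> [-14, 18, 25] -> [-9, 23, 30] -> [30]
  [16, 32, 20, -32, -4] -> [-4, -32, 20, 32, 16] -> [1, -27, 25, 37, 21] -> [25, 37, 21]
  [0, 48, -18, -34, -48, -9, -30] -> [-30, -9, -48, -34, -18, 48, 0] -> [-25, -4, -43, -29, -13, 53, 5] -> [-43, -29, -13, 53, 5]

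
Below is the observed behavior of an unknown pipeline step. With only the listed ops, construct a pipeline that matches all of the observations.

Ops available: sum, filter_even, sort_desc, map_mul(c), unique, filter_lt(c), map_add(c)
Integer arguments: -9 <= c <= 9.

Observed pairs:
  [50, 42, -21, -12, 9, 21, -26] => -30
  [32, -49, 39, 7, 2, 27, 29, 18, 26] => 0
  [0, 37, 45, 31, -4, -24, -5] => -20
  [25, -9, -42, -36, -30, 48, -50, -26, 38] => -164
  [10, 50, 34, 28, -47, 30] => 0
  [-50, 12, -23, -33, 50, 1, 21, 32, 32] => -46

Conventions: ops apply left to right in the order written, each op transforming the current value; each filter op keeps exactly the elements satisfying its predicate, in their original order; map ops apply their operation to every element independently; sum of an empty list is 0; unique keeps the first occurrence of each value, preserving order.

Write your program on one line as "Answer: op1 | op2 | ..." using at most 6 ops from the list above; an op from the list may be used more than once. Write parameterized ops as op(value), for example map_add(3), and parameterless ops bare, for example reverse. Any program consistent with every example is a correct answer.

sort_desc | filter_even | unique | map_add(4) | filter_lt(-6) | sum

Check, running the answer program on each example:
  [50, 42, -21, -12, 9, 21, -26] -> [50, 42, 21, 9, -12, -21, -26] -> [50, 42, -12, -26] -> [50, 42, -12, -26] -> [54, 46, -8, -22] -> [-8, -22] -> -30
  [32, -49, 39, 7, 2, 27, 29, 18, 26] -> [39, 32, 29, 27, 26, 18, 7, 2, -49] -> [32, 26, 18, 2] -> [32, 26, 18, 2] -> [36, 30, 22, 6] -> [] -> 0
  [0, 37, 45, 31, -4, -24, -5] -> [45, 37, 31, 0, -4, -5, -24] -> [0, -4, -24] -> [0, -4, -24] -> [4, 0, -20] -> [-20] -> -20
  [25, -9, -42, -36, -30, 48, -50, -26, 38] -> [48, 38, 25, -9, -26, -30, -36, -42, -50] -> [48, 38, -26, -30, -36, -42, -50] -> [48, 38, -26, -30, -36, -42, -50] -> [52, 42, -22, -26, -32, -38, -46] -> [-22, -26, -32, -38, -46] -> -164
  [10, 50, 34, 28, -47, 30] -> [50, 34, 30, 28, 10, -47] -> [50, 34, 30, 28, 10] -> [50, 34, 30, 28, 10] -> [54, 38, 34, 32, 14] -> [] -> 0
  [-50, 12, -23, -33, 50, 1, 21, 32, 32] -> [50, 32, 32, 21, 12, 1, -23, -33, -50] -> [50, 32, 32, 12, -50] -> [50, 32, 12, -50] -> [54, 36, 16, -46] -> [-46] -> -46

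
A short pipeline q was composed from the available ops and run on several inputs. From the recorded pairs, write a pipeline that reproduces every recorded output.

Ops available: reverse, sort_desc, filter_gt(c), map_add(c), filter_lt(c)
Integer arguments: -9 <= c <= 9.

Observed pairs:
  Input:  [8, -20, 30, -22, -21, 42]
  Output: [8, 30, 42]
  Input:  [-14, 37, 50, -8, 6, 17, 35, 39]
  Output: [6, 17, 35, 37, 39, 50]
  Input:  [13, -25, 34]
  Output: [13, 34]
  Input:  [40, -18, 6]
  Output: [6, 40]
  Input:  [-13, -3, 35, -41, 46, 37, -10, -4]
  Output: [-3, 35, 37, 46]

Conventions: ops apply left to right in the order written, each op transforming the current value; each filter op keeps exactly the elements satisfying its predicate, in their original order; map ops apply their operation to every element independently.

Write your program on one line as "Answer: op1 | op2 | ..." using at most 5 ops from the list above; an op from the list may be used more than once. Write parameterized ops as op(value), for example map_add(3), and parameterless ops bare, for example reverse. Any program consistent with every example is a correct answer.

reverse | sort_desc | reverse | filter_gt(-4)

Check, running the answer program on each example:
  [8, -20, 30, -22, -21, 42] -> [42, -21, -22, 30, -20, 8] -> [42, 30, 8, -20, -21, -22] -> [-22, -21, -20, 8, 30, 42] -> [8, 30, 42]
  [-14, 37, 50, -8, 6, 17, 35, 39] -> [39, 35, 17, 6, -8, 50, 37, -14] -> [50, 39, 37, 35, 17, 6, -8, -14] -> [-14, -8, 6, 17, 35, 37, 39, 50] -> [6, 17, 35, 37, 39, 50]
  [13, -25, 34] -> [34, -25, 13] -> [34, 13, -25] -> [-25, 13, 34] -> [13, 34]
  [40, -18, 6] -> [6, -18, 40] -> [40, 6, -18] -> [-18, 6, 40] -> [6, 40]
  [-13, -3, 35, -41, 46, 37, -10, -4] -> [-4, -10, 37, 46, -41, 35, -3, -13] -> [46, 37, 35, -3, -4, -10, -13, -41] -> [-41, -13, -10, -4, -3, 35, 37, 46] -> [-3, 35, 37, 46]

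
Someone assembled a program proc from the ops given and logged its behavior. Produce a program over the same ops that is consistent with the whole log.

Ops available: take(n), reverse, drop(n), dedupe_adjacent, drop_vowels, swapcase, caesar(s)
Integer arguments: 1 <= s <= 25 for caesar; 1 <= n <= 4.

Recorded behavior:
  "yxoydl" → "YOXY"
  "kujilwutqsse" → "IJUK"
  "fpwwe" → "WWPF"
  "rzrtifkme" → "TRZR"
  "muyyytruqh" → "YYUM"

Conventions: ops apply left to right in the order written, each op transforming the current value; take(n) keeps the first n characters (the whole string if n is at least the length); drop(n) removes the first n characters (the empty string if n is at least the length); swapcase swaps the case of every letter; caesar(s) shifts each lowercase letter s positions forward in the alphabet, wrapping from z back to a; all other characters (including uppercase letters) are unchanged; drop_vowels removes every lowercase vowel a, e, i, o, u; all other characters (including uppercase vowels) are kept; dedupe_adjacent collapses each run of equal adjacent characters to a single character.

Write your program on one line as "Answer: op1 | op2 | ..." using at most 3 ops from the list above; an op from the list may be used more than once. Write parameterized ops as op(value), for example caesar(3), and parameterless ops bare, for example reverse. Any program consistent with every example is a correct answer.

swapcase | take(4) | reverse

Check, running the answer program on each example:
  "yxoydl" -> "YXOYDL" -> "YXOY" -> "YOXY"
  "kujilwutqsse" -> "KUJILWUTQSSE" -> "KUJI" -> "IJUK"
  "fpwwe" -> "FPWWE" -> "FPWW" -> "WWPF"
  "rzrtifkme" -> "RZRTIFKME" -> "RZRT" -> "TRZR"
  "muyyytruqh" -> "MUYYYTRUQH" -> "MUYY" -> "YYUM"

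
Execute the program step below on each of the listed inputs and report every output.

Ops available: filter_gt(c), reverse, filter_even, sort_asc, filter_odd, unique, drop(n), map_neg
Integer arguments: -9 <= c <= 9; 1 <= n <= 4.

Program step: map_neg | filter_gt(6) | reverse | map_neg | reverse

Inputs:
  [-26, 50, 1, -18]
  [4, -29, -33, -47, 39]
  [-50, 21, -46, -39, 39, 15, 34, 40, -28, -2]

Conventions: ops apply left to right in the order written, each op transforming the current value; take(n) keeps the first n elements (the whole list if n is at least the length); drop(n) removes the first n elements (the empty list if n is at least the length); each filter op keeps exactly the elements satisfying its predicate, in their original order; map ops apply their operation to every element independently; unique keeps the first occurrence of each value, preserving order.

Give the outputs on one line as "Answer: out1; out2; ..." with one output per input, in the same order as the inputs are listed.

[-26, -18]; [-29, -33, -47]; [-50, -46, -39, -28]

Execution, op by op:
  [-26, 50, 1, -18] -> [26, -50, -1, 18] -> [26, 18] -> [18, 26] -> [-18, -26] -> [-26, -18]
  [4, -29, -33, -47, 39] -> [-4, 29, 33, 47, -39] -> [29, 33, 47] -> [47, 33, 29] -> [-47, -33, -29] -> [-29, -33, -47]
  [-50, 21, -46, -39, 39, 15, 34, 40, -28, -2] -> [50, -21, 46, 39, -39, -15, -34, -40, 28, 2] -> [50, 46, 39, 28] -> [28, 39, 46, 50] -> [-28, -39, -46, -50] -> [-50, -46, -39, -28]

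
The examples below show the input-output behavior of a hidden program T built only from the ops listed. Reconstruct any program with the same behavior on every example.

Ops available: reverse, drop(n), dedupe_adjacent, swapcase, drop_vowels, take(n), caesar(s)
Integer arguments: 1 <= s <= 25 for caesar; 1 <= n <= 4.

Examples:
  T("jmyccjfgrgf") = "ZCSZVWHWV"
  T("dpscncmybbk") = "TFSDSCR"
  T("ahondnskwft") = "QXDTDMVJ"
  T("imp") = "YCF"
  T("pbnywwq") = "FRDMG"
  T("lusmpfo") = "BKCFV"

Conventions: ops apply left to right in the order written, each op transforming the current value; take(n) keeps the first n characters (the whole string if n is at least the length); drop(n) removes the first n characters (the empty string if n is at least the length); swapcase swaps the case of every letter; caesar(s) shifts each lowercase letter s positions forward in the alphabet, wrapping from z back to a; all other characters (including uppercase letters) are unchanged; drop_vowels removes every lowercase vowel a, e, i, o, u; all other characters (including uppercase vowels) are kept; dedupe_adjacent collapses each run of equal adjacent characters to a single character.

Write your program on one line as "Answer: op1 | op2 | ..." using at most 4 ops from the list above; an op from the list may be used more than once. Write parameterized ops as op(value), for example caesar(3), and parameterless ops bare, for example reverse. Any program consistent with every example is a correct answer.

caesar(16) | dedupe_adjacent | drop_vowels | swapcase

Check, running the answer program on each example:
  "jmyccjfgrgf" -> "zcosszvwhwv" -> "zcoszvwhwv" -> "zcszvwhwv" -> "ZCSZVWHWV"
  "dpscncmybbk" -> "tfisdscorra" -> "tfisdscora" -> "tfsdscr" -> "TFSDSCR"
  "ahondnskwft" -> "qxedtdiamvj" -> "qxedtdiamvj" -> "qxdtdmvj" -> "QXDTDMVJ"
  "imp" -> "ycf" -> "ycf" -> "ycf" -> "YCF"
  "pbnywwq" -> "frdommg" -> "frdomg" -> "frdmg" -> "FRDMG"
  "lusmpfo" -> "bkicfve" -> "bkicfve" -> "bkcfv" -> "BKCFV"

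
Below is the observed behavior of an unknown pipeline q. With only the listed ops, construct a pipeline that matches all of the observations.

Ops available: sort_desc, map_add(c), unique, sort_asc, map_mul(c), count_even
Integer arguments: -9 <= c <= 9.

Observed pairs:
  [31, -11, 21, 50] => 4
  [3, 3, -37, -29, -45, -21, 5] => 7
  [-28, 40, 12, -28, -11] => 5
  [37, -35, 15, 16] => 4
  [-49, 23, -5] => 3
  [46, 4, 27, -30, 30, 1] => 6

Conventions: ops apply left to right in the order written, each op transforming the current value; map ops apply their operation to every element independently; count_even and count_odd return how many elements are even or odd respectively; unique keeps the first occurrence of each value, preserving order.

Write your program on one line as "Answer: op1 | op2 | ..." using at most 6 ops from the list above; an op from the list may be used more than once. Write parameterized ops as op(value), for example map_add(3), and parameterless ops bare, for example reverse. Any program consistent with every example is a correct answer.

map_add(-6) | map_mul(-6) | sort_desc | map_mul(5) | map_mul(9) | count_even

Check, running the answer program on each example:
  [31, -11, 21, 50] -> [25, -17, 15, 44] -> [-150, 102, -90, -264] -> [102, -90, -150, -264] -> [510, -450, -750, -1320] -> [4590, -4050, -6750, -11880] -> 4
  [3, 3, -37, -29, -45, -21, 5] -> [-3, -3, -43, -35, -51, -27, -1] -> [18, 18, 258, 210, 306, 162, 6] -> [306, 258, 210, 162, 18, 18, 6] -> [1530, 1290, 1050, 810, 90, 90, 30] -> [13770, 11610, 9450, 7290, 810, 810, 270] -> 7
  [-28, 40, 12, -28, -11] -> [-34, 34, 6, -34, -17] -> [204, -204, -36, 204, 102] -> [204, 204, 102, -36, -204] -> [1020, 1020, 510, -180, -1020] -> [9180, 9180, 4590, -1620, -9180] -> 5
  [37, -35, 15, 16] -> [31, -41, 9, 10] -> [-186, 246, -54, -60] -> [246, -54, -60, -186] -> [1230, -270, -300, -930] -> [11070, -2430, -2700, -8370] -> 4
  [-49, 23, -5] -> [-55, 17, -11] -> [330, -102, 66] -> [330, 66, -102] -> [1650, 330, -510] -> [14850, 2970, -4590] -> 3
  [46, 4, 27, -30, 30, 1] -> [40, -2, 21, -36, 24, -5] -> [-240, 12, -126, 216, -144, 30] -> [216, 30, 12, -126, -144, -240] -> [1080, 150, 60, -630, -720, -1200] -> [9720, 1350, 540, -5670, -6480, -10800] -> 6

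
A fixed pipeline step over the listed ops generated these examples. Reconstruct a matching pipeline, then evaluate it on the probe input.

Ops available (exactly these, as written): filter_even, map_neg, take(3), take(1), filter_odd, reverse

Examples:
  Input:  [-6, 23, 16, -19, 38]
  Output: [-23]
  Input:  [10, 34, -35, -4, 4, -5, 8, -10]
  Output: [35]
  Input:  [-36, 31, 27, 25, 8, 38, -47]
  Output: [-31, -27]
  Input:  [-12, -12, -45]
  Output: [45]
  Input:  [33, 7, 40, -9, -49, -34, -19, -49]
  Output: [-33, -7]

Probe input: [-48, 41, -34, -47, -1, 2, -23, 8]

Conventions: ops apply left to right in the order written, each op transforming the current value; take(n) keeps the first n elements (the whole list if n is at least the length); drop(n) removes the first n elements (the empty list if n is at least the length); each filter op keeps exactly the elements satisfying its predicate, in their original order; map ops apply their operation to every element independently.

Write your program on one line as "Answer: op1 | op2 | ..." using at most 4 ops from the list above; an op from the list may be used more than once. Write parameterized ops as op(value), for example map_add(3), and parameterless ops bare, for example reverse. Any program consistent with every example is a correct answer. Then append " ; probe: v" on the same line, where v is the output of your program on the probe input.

take(3) | map_neg | filter_odd ; probe: [-41]

Check, running the answer program on each example:
  [-6, 23, 16, -19, 38] -> [-6, 23, 16] -> [6, -23, -16] -> [-23]
  [10, 34, -35, -4, 4, -5, 8, -10] -> [10, 34, -35] -> [-10, -34, 35] -> [35]
  [-36, 31, 27, 25, 8, 38, -47] -> [-36, 31, 27] -> [36, -31, -27] -> [-31, -27]
  [-12, -12, -45] -> [-12, -12, -45] -> [12, 12, 45] -> [45]
  [33, 7, 40, -9, -49, -34, -19, -49] -> [33, 7, 40] -> [-33, -7, -40] -> [-33, -7]
  probe: [-48, 41, -34, -47, -1, 2, -23, 8] -> [-48, 41, -34] -> [48, -41, 34] -> [-41]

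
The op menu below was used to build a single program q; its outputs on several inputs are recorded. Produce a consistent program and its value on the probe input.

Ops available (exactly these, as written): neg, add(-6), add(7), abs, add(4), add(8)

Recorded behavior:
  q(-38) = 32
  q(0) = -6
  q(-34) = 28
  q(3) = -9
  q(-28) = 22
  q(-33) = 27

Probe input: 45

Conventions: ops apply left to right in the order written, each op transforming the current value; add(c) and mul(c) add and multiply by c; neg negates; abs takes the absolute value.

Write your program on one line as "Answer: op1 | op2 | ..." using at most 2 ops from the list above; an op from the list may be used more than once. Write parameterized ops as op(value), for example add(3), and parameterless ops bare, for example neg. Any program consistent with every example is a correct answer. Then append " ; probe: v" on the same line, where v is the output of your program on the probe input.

neg | add(-6) ; probe: -51

Check, running the answer program on each example:
  -38 -> 38 -> 32
  0 -> 0 -> -6
  -34 -> 34 -> 28
  3 -> -3 -> -9
  -28 -> 28 -> 22
  -33 -> 33 -> 27
  probe: 45 -> -45 -> -51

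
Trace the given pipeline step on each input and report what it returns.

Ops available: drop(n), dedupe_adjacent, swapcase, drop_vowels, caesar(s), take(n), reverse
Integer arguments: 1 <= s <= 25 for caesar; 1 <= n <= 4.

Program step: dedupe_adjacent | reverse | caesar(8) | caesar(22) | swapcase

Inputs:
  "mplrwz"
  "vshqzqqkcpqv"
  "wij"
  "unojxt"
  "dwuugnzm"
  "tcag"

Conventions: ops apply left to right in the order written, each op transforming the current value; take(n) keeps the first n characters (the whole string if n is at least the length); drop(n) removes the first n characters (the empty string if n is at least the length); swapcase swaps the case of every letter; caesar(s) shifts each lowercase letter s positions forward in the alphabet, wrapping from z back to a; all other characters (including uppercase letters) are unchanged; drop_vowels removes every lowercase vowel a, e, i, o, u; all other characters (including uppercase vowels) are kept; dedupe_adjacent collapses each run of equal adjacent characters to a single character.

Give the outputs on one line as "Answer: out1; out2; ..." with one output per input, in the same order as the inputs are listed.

"DAVPTQ"; "ZUTGOUDULWZ"; "NMA"; "XBNSRY"; "QDRKYAH"; "KEGX"

Execution, op by op:
  "mplrwz" -> "mplrwz" -> "zwrlpm" -> "heztxu" -> "davptq" -> "DAVPTQ"
  "vshqzqqkcpqv" -> "vshqzqkcpqv" -> "vqpckqzqhsv" -> "dyxksyhypad" -> "zutgoudulwz" -> "ZUTGOUDULWZ"
  "wij" -> "wij" -> "jiw" -> "rqe" -> "nma" -> "NMA"
  "unojxt" -> "unojxt" -> "txjonu" -> "bfrwvc" -> "xbnsry" -> "XBNSRY"
  "dwuugnzm" -> "dwugnzm" -> "mznguwd" -> "uhvocel" -> "qdrkyah" -> "QDRKYAH"
  "tcag" -> "tcag" -> "gact" -> "oikb" -> "kegx" -> "KEGX"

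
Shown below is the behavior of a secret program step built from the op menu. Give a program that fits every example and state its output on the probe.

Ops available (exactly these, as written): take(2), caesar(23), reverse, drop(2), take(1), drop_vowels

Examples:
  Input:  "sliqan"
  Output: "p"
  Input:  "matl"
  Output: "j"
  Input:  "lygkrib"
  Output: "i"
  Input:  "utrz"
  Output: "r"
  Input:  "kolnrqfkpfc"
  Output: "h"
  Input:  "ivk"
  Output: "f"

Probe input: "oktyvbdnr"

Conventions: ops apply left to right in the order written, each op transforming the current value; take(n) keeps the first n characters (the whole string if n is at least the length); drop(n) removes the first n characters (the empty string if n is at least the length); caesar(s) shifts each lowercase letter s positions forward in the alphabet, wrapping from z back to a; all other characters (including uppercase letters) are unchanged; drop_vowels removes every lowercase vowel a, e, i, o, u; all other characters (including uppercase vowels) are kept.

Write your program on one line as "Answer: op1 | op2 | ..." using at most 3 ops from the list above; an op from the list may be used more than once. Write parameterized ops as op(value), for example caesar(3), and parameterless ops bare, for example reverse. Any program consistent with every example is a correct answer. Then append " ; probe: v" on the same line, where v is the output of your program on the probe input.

take(2) | caesar(23) | take(1) ; probe: "l"

Check, running the answer program on each example:
  "sliqan" -> "sl" -> "pi" -> "p"
  "matl" -> "ma" -> "jx" -> "j"
  "lygkrib" -> "ly" -> "iv" -> "i"
  "utrz" -> "ut" -> "rq" -> "r"
  "kolnrqfkpfc" -> "ko" -> "hl" -> "h"
  "ivk" -> "iv" -> "fs" -> "f"
  probe: "oktyvbdnr" -> "ok" -> "lh" -> "l"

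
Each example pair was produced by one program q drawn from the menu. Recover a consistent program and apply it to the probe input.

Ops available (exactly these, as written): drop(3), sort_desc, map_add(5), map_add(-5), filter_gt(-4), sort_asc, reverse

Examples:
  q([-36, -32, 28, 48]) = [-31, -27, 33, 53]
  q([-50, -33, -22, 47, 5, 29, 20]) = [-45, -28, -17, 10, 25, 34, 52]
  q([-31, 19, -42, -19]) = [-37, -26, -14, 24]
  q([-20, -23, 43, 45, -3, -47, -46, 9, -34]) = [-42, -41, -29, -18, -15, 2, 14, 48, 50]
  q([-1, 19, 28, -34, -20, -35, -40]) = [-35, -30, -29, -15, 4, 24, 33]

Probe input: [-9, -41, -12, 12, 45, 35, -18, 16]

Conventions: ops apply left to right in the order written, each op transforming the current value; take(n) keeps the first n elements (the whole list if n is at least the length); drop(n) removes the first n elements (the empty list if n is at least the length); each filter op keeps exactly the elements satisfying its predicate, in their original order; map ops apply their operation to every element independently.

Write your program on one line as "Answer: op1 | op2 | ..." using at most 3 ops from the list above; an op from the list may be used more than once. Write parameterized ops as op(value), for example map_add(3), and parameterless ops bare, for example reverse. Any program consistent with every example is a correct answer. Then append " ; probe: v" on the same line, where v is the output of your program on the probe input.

reverse | map_add(5) | sort_asc ; probe: [-36, -13, -7, -4, 17, 21, 40, 50]

Check, running the answer program on each example:
  [-36, -32, 28, 48] -> [48, 28, -32, -36] -> [53, 33, -27, -31] -> [-31, -27, 33, 53]
  [-50, -33, -22, 47, 5, 29, 20] -> [20, 29, 5, 47, -22, -33, -50] -> [25, 34, 10, 52, -17, -28, -45] -> [-45, -28, -17, 10, 25, 34, 52]
  [-31, 19, -42, -19] -> [-19, -42, 19, -31] -> [-14, -37, 24, -26] -> [-37, -26, -14, 24]
  [-20, -23, 43, 45, -3, -47, -46, 9, -34] -> [-34, 9, -46, -47, -3, 45, 43, -23, -20] -> [-29, 14, -41, -42, 2, 50, 48, -18, -15] -> [-42, -41, -29, -18, -15, 2, 14, 48, 50]
  [-1, 19, 28, -34, -20, -35, -40] -> [-40, -35, -20, -34, 28, 19, -1] -> [-35, -30, -15, -29, 33, 24, 4] -> [-35, -30, -29, -15, 4, 24, 33]
  probe: [-9, -41, -12, 12, 45, 35, -18, 16] -> [16, -18, 35, 45, 12, -12, -41, -9] -> [21, -13, 40, 50, 17, -7, -36, -4] -> [-36, -13, -7, -4, 17, 21, 40, 50]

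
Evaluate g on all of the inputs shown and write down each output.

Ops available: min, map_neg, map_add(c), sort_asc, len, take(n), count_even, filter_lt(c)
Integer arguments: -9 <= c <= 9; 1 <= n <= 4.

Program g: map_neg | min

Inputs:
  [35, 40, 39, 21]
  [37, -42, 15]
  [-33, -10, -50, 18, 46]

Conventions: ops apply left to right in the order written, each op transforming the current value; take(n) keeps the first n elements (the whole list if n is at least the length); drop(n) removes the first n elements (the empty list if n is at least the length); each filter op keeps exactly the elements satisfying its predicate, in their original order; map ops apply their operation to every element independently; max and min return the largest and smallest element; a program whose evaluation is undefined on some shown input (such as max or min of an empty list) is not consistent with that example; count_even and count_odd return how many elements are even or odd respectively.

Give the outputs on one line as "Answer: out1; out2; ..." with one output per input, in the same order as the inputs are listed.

Execution, op by op:
  [35, 40, 39, 21] -> [-35, -40, -39, -21] -> -40
  [37, -42, 15] -> [-37, 42, -15] -> -37
  [-33, -10, -50, 18, 46] -> [33, 10, 50, -18, -46] -> -46

-40; -37; -46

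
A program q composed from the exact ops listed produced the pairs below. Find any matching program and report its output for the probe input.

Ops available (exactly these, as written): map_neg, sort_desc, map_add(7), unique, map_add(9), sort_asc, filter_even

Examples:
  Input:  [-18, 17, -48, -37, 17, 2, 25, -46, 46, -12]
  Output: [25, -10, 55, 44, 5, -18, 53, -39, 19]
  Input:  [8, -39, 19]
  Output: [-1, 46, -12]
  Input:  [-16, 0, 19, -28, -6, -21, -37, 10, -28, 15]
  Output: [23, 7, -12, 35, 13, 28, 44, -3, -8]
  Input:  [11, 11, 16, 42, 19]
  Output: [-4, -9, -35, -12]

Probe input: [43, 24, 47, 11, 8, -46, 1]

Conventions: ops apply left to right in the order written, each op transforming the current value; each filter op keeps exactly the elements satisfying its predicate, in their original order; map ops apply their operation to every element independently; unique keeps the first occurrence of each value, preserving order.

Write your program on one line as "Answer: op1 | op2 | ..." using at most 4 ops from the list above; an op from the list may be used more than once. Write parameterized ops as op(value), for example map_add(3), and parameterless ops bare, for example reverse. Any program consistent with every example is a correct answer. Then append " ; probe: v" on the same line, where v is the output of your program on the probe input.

map_neg | map_add(7) | unique ; probe: [-36, -17, -40, -4, -1, 53, 6]

Check, running the answer program on each example:
  [-18, 17, -48, -37, 17, 2, 25, -46, 46, -12] -> [18, -17, 48, 37, -17, -2, -25, 46, -46, 12] -> [25, -10, 55, 44, -10, 5, -18, 53, -39, 19] -> [25, -10, 55, 44, 5, -18, 53, -39, 19]
  [8, -39, 19] -> [-8, 39, -19] -> [-1, 46, -12] -> [-1, 46, -12]
  [-16, 0, 19, -28, -6, -21, -37, 10, -28, 15] -> [16, 0, -19, 28, 6, 21, 37, -10, 28, -15] -> [23, 7, -12, 35, 13, 28, 44, -3, 35, -8] -> [23, 7, -12, 35, 13, 28, 44, -3, -8]
  [11, 11, 16, 42, 19] -> [-11, -11, -16, -42, -19] -> [-4, -4, -9, -35, -12] -> [-4, -9, -35, -12]
  probe: [43, 24, 47, 11, 8, -46, 1] -> [-43, -24, -47, -11, -8, 46, -1] -> [-36, -17, -40, -4, -1, 53, 6] -> [-36, -17, -40, -4, -1, 53, 6]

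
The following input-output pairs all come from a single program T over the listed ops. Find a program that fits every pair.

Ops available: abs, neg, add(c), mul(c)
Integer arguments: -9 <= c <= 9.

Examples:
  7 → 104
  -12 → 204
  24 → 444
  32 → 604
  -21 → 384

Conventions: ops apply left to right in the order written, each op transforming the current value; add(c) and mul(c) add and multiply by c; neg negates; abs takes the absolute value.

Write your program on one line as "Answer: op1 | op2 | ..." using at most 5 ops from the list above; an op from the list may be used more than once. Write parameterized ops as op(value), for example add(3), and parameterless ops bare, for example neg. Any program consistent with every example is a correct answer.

mul(-5) | abs | add(-9) | mul(4)

Check, running the answer program on each example:
  7 -> -35 -> 35 -> 26 -> 104
  -12 -> 60 -> 60 -> 51 -> 204
  24 -> -120 -> 120 -> 111 -> 444
  32 -> -160 -> 160 -> 151 -> 604
  -21 -> 105 -> 105 -> 96 -> 384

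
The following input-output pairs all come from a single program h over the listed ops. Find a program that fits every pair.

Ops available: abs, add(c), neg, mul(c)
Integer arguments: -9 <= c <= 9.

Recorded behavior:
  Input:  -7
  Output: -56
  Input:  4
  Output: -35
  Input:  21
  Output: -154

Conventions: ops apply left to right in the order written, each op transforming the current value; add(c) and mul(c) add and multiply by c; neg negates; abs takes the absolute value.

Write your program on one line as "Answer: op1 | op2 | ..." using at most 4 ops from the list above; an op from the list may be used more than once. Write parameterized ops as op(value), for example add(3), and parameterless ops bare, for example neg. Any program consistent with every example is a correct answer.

mul(-7) | abs | add(7) | neg

Check, running the answer program on each example:
  -7 -> 49 -> 49 -> 56 -> -56
  4 -> -28 -> 28 -> 35 -> -35
  21 -> -147 -> 147 -> 154 -> -154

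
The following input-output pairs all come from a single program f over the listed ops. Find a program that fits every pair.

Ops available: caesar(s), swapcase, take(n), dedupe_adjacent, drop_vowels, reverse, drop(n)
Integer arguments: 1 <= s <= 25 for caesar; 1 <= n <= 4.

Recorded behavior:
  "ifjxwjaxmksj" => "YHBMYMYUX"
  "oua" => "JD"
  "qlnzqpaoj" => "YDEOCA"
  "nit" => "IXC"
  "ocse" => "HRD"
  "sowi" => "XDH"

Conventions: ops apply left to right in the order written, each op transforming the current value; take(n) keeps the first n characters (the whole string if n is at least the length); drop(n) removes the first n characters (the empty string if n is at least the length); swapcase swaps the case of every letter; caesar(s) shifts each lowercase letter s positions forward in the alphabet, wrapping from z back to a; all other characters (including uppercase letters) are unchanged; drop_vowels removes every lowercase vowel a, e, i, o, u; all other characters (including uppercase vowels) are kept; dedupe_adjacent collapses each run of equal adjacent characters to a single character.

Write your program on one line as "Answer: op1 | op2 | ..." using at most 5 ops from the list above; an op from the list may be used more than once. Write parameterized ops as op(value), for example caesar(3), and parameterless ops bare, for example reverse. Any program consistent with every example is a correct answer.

caesar(4) | drop_vowels | caesar(11) | swapcase | reverse

Check, running the answer program on each example:
  "ifjxwjaxmksj" -> "mjnbanebqown" -> "mjnbnbqwn" -> "xuymymbhy" -> "XUYMYMBHY" -> "YHBMYMYUX"
  "oua" -> "sye" -> "sy" -> "dj" -> "DJ" -> "JD"
  "qlnzqpaoj" -> "uprdutesn" -> "prdtsn" -> "acoedy" -> "ACOEDY" -> "YDEOCA"
  "nit" -> "rmx" -> "rmx" -> "cxi" -> "CXI" -> "IXC"
  "ocse" -> "sgwi" -> "sgw" -> "drh" -> "DRH" -> "HRD"
  "sowi" -> "wsam" -> "wsm" -> "hdx" -> "HDX" -> "XDH"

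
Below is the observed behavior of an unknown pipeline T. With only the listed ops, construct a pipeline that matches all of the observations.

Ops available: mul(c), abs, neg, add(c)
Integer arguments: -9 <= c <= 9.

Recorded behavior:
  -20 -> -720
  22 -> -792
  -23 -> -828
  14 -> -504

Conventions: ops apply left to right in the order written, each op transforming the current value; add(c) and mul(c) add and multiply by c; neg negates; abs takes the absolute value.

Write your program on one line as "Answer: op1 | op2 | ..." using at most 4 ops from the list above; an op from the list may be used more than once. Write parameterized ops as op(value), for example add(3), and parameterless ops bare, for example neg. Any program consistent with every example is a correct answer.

mul(-9) | abs | mul(-4)

Check, running the answer program on each example:
  -20 -> 180 -> 180 -> -720
  22 -> -198 -> 198 -> -792
  -23 -> 207 -> 207 -> -828
  14 -> -126 -> 126 -> -504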